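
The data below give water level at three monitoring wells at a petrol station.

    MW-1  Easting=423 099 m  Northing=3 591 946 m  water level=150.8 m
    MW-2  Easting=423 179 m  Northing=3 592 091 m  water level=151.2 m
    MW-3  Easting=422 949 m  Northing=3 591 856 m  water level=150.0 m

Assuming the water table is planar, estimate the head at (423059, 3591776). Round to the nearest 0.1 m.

150.6 m

Taking MW-1 as reference: MW-2−MW-1 = (80, 145, +0.4); MW-3−MW-1 = (-150, -90, -0.8).
Determinant of the coordinate differences = 80·(-90) − (-150)·145 = 14550.
∂h/∂x = [(+0.4)·(-90) − (-0.8)·145] / 14550 = +0.005498
∂h/∂y = [80·(-0.8) − (-150)·(+0.4)] / 14550 = -0.0002749
h(423059, 3591776) = 150.8 + (+0.005498)·(-40) + (-0.0002749)·(-170) = 150.8 -0.220 +0.047 = 150.627 m.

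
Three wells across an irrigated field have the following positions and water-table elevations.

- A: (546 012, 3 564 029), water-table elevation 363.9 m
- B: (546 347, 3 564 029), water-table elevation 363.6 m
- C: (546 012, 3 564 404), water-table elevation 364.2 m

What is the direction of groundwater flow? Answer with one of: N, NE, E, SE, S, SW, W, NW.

∂h/∂x = (363.6 − 363.9) / (546347 − 546012) = -0.0008955
∂h/∂y = (364.2 − 363.9) / (3564404 − 3564029) = +0.0008000
Flow = −∇h = (+0.0008955 east, -0.0008000 north), which points southeast.

SE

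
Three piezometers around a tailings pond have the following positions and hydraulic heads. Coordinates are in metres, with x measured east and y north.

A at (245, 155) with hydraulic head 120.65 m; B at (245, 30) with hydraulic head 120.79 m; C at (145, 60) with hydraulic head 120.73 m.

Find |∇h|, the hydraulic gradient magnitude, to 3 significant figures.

0.00115

With h = a·x + b·y + c and A as origin, the differences give:
  0·a + (-125)·b = +0.14
  (-100)·a + (-95)·b = +0.08
Eliminate b (×(-95) and ×(-125), subtract): -12500·a = -3.300 → a = ∂h/∂x = +0.0002640
Back-substitute: b = ∂h/∂y = -0.001120.
|∇h| = √(0.0002640² + -0.001120²) = 0.001151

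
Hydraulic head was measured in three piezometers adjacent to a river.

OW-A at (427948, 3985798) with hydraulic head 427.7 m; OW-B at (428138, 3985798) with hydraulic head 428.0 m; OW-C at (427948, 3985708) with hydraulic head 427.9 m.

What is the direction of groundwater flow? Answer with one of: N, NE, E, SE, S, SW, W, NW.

NW

∂h/∂x = (428.0 − 427.7) / (428138 − 427948) = +0.001579
∂h/∂y = (427.9 − 427.7) / (3985708 − 3985798) = -0.002222
Flow = −∇h = (-0.001579 east, +0.002222 north), which points northwest.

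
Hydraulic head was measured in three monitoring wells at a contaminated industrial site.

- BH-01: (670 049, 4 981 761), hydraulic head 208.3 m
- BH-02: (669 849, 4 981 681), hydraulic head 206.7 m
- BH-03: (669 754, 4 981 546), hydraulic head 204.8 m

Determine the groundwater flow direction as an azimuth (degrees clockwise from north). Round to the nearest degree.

196°

Taking BH-01 as reference: BH-02−BH-01 = (-200, -80, -1.6); BH-03−BH-01 = (-295, -215, -3.5).
Determinant of the coordinate differences = (-200)·(-215) − (-295)·(-80) = 19400.
∂h/∂x = [(-1.6)·(-215) − (-3.5)·(-80)] / 19400 = +0.003299
∂h/∂y = [(-200)·(-3.5) − (-295)·(-1.6)] / 19400 = +0.01175
Flow direction (−∇h) has components (-0.003299 E, -0.01175 N).
Azimuth = atan2(E, N) = atan2(-0.003299, -0.01175) = 195.7° ≈ 196°.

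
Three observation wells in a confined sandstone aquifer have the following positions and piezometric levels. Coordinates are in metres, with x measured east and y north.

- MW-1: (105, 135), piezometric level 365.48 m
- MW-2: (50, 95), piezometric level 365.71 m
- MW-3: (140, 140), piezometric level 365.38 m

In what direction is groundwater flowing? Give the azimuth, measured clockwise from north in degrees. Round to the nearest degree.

Taking MW-1 as reference: MW-2−MW-1 = (-55, -40, +0.23); MW-3−MW-1 = (35, 5, -0.10).
Determinant of the coordinate differences = (-55)·5 − 35·(-40) = 1125.
∂h/∂x = [(+0.23)·5 − (-0.10)·(-40)] / 1125 = -0.002533
∂h/∂y = [(-55)·(-0.10) − 35·(+0.23)] / 1125 = -0.002267
Flow direction (−∇h) has components (+0.002533 E, +0.002267 N).
Azimuth = atan2(E, N) = atan2(+0.002533, +0.002267) = 48.2° ≈ 048°.

048°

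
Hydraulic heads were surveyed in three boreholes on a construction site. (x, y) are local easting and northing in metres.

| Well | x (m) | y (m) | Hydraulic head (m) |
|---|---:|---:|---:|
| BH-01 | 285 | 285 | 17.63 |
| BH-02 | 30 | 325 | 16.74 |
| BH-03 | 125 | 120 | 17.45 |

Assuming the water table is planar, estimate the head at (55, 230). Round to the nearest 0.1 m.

Differences from BH-01: to BH-02 (Δx, Δy, Δh) = (-255, 40, -0.89); to BH-03 = (-160, -165, -0.18).
Determinant of the coordinate differences = (-255)·(-165) − (-160)·40 = 48475.
∂h/∂x = [(-0.89)·(-165) − (-0.18)·40] / 48475 = +0.003178
∂h/∂y = [(-255)·(-0.18) − (-160)·(-0.89)] / 48475 = -0.001991
h(55, 230) = 17.63 + (+0.003178)·(-230) + (-0.001991)·(-55) = 17.63 -0.731 +0.109 = 17.009 m.

17.0 m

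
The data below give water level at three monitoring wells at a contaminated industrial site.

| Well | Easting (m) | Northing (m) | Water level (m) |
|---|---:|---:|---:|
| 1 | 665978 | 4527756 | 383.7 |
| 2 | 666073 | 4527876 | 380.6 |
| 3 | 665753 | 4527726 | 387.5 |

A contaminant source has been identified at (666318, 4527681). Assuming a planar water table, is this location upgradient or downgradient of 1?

downgradient

Taking 1 as reference: 2−1 = (95, 120, -3.1); 3−1 = (-225, -30, +3.8).
Solve a·Δx + b·Δy = Δh: det = 95·(-30) − (-225)·120 = 24150.
∂h/∂x = [(-3.1)·(-30) − (+3.8)·120] / 24150 = -0.01503
∂h/∂y = [95·(+3.8) − (-225)·(-3.1)] / 24150 = -0.01393
Head at (666318, 4527681) = 383.7 + (-0.01503)·(340) + (-0.01393)·(-75) = 379.63 m.
That is lower than the 383.7 m at 1, so the point is downgradient.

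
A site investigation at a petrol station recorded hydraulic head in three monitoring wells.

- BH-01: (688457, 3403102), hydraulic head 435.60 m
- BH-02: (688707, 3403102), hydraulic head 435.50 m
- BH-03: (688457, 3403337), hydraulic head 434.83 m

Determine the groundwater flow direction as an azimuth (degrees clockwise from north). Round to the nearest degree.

∂h/∂x = (435.50 − 435.60) / (688707 − 688457) = -0.0004000
∂h/∂y = (434.83 − 435.60) / (3403337 − 3403102) = -0.003277
Flow direction (−∇h) has components (+0.0004000 E, +0.003277 N).
Azimuth = atan2(E, N) = atan2(+0.0004000, +0.003277) = 7.0° ≈ 007°.

007°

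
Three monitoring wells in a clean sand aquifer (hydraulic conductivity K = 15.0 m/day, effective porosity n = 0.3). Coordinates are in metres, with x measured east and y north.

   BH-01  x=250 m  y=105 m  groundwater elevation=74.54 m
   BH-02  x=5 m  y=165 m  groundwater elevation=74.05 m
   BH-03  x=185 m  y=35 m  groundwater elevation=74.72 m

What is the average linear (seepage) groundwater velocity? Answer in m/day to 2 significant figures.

0.19 m/day

Differences from BH-01: to BH-02 (Δx, Δy, Δh) = (-245, 60, -0.49); to BH-03 = (-65, -70, +0.18).
Solve a·Δx + b·Δy = Δh: det = (-245)·(-70) − (-65)·60 = 21050.
∂h/∂x = [(-0.49)·(-70) − (+0.18)·60] / 21050 = +0.001116
∂h/∂y = [(-245)·(+0.18) − (-65)·(-0.49)] / 21050 = -0.003608
|∇h| = √(0.001116² + -0.003608²) = 0.003777
Seepage velocity v = K·i/n = 15.0 × 0.003777 / 0.3 = 0.1888 m/day.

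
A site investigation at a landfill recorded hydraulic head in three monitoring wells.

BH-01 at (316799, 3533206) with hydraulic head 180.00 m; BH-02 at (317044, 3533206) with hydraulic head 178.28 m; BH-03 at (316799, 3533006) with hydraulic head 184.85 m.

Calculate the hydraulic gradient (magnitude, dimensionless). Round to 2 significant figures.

∂h/∂x = (178.28 − 180.00) / (317044 − 316799) = -0.007020
∂h/∂y = (184.85 − 180.00) / (3533006 − 3533206) = -0.02425
|∇h| = √(-0.007020² + -0.02425²) = 0.02525

0.025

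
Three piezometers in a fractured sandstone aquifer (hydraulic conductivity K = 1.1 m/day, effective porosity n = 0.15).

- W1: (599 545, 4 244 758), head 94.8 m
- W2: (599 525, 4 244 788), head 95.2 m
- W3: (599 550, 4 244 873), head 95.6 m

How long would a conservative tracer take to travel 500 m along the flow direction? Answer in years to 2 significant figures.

Taking W1 as reference: W2−W1 = (-20, 30, +0.4); W3−W1 = (5, 115, +0.8).
Determinant of the coordinate differences = (-20)·115 − 5·30 = -2450.
∂h/∂x = [(+0.4)·115 − (+0.8)·30] / -2450 = -0.008980
∂h/∂y = [(-20)·(+0.8) − 5·(+0.4)] / -2450 = +0.007347
|∇h| = √(-0.008980² + 0.007347²) = 0.0116
Seepage velocity v = K·i/n = 1.1 × 0.0116 / 0.15 = 0.08507 m/day.
t = 500 / 0.08507 = 5878 days = 16.1 years.

16 years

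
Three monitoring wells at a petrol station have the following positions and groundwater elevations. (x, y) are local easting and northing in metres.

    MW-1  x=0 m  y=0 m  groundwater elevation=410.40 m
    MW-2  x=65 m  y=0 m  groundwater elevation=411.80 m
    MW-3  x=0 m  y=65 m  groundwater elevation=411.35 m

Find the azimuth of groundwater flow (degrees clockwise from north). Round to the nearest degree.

236°

∂h/∂x = (411.80 − 410.40) / (65 − 0) = +0.02154
∂h/∂y = (411.35 − 410.40) / (65 − 0) = +0.01462
Flow direction (−∇h) has components (-0.02154 E, -0.01462 N).
Azimuth = atan2(E, N) = atan2(-0.02154, -0.01462) = 235.8° ≈ 236°.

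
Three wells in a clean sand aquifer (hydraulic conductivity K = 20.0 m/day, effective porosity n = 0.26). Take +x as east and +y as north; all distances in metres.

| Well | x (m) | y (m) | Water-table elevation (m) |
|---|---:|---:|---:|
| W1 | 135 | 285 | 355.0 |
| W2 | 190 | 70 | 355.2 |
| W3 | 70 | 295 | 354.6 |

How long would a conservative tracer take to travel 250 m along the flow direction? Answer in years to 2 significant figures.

Taking W1 as reference: W2−W1 = (55, -215, +0.2); W3−W1 = (-65, 10, -0.4).
Solve a·Δx + b·Δy = Δh: det = 55·10 − (-65)·(-215) = -13425.
∂h/∂x = [(+0.2)·10 − (-0.4)·(-215)] / -13425 = +0.006257
∂h/∂y = [55·(-0.4) − (-65)·(+0.2)] / -13425 = +0.0006704
|∇h| = √(0.006257² + 0.0006704²) = 0.006293
Seepage velocity v = K·i/n = 20.0 × 0.006293 / 0.26 = 0.4841 m/day.
t = 250 / 0.4841 = 516.4 days = 1.41 years.

1.4 years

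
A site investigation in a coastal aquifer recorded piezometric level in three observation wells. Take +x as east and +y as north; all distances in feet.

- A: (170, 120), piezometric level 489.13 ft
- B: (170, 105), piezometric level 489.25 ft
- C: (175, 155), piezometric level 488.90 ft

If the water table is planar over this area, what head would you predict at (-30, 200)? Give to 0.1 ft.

With h = a·x + b·y + c and A as origin, the differences give:
  0·a + (-15)·b = +0.12
  5·a + 35·b = -0.23
Eliminate b (×35 and ×(-15), subtract): 75·a = 0.750 → a = ∂h/∂x = +0.010000
Back-substitute: b = ∂h/∂y = -0.008000.
h(-30, 200) = 489.13 + (+0.010000)·(-200) + (-0.008000)·(80) = 489.13 -2.000 -0.640 = 486.490 ft.

486.5 ft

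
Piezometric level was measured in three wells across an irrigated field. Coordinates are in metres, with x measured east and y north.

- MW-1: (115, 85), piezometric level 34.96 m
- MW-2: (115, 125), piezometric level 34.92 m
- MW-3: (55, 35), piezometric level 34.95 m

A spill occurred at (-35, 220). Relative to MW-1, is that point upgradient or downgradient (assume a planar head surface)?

Taking MW-1 as reference: MW-2−MW-1 = (0, 40, -0.04); MW-3−MW-1 = (-60, -50, -0.01).
Determinant of the coordinate differences = 0·(-50) − (-60)·40 = 2400.
∂h/∂x = [(-0.04)·(-50) − (-0.01)·40] / 2400 = +0.0010000
∂h/∂y = [0·(-0.01) − (-60)·(-0.04)] / 2400 = -0.0010000
Head at (-35, 220) = 34.96 + (+0.0010000)·(-150) + (-0.0010000)·(135) = 34.68 m.
That is lower than the 34.96 m at MW-1, so the point is downgradient.

downgradient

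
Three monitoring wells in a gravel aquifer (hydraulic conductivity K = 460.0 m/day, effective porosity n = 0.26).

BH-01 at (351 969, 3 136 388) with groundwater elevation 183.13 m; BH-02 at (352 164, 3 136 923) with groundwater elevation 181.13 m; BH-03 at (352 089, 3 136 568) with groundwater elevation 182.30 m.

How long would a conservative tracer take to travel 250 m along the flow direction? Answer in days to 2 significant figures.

Taking BH-01 as reference: BH-02−BH-01 = (195, 535, -2.00); BH-03−BH-01 = (120, 180, -0.83).
Solve a·Δx + b·Δy = Δh: det = 195·180 − 120·535 = -29100.
∂h/∂x = [(-2.00)·180 − (-0.83)·535] / -29100 = -0.002888
∂h/∂y = [195·(-0.83) − 120·(-2.00)] / -29100 = -0.002686
|∇h| = √(-0.002888² + -0.002686²) = 0.003944
Seepage velocity v = K·i/n = 460.0 × 0.003944 / 0.26 = 6.978 m/day.
t = 250 / 6.978 = 35.83 days.

36 days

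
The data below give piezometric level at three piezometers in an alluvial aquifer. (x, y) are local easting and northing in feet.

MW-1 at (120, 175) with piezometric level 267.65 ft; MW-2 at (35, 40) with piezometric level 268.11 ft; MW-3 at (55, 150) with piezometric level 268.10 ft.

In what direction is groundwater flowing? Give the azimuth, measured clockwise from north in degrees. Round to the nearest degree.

Taking MW-1 as reference: MW-2−MW-1 = (-85, -135, +0.46); MW-3−MW-1 = (-65, -25, +0.45).
Determinant of the coordinate differences = (-85)·(-25) − (-65)·(-135) = -6650.
∂h/∂x = [(+0.46)·(-25) − (+0.45)·(-135)] / -6650 = -0.007406
∂h/∂y = [(-85)·(+0.45) − (-65)·(+0.46)] / -6650 = +0.001256
Flow direction (−∇h) has components (+0.007406 E, -0.001256 N).
Azimuth = atan2(E, N) = atan2(+0.007406, -0.001256) = 99.6° ≈ 100°.

100°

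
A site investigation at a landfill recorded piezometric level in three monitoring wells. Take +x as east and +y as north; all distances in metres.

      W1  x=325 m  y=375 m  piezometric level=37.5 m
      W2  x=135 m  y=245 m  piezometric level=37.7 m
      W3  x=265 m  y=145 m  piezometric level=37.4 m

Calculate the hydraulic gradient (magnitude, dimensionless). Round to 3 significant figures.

0.00186

Taking W1 as reference: W2−W1 = (-190, -130, +0.2); W3−W1 = (-60, -230, -0.1).
Solve a·Δx + b·Δy = Δh: det = (-190)·(-230) − (-60)·(-130) = 35900.
∂h/∂x = [(+0.2)·(-230) − (-0.1)·(-130)] / 35900 = -0.001643
∂h/∂y = [(-190)·(-0.1) − (-60)·(+0.2)] / 35900 = +0.0008635
|∇h| = √(-0.001643² + 0.0008635²) = 0.001856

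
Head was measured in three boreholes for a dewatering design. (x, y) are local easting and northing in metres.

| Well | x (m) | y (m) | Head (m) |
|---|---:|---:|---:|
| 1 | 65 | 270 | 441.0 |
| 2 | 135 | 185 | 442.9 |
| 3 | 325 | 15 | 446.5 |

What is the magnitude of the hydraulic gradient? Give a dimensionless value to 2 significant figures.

Differences from 1: to 2 (Δx, Δy, Δh) = (70, -85, +1.9); to 3 = (260, -255, +5.5).
Determinant of the coordinate differences = 70·(-255) − 260·(-85) = 4250.
∂h/∂x = [(+1.9)·(-255) − (+5.5)·(-85)] / 4250 = -0.004000
∂h/∂y = [70·(+5.5) − 260·(+1.9)] / 4250 = -0.02565
|∇h| = √(-0.004000² + -0.02565²) = 0.02596

0.026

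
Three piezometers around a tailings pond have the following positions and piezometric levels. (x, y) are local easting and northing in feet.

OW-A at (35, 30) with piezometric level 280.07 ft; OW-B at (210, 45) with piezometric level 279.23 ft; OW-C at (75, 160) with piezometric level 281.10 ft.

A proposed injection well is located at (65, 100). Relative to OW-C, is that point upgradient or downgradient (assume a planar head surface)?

downgradient

With h = a·x + b·y + c and OW-A as origin, the differences give:
  175·a + 15·b = -0.84
  40·a + 130·b = +1.03
Eliminate b (×130 and ×15, subtract): 22150·a = -124.650 → a = ∂h/∂x = -0.005628
Back-substitute: b = ∂h/∂y = +0.009655.
Head at (65, 100) = 280.07 + (-0.005628)·(30) + (+0.009655)·(70) = 280.58 ft.
That is lower than the 281.10 ft at OW-C, so the point is downgradient.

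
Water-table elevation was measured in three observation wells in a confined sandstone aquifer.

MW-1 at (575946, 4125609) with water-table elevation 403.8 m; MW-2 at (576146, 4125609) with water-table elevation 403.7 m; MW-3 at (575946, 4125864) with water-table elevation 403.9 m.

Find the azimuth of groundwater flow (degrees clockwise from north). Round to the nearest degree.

∂h/∂x = (403.7 − 403.8) / (576146 − 575946) = -0.0005000
∂h/∂y = (403.9 − 403.8) / (4125864 − 4125609) = +0.0003922
Flow direction (−∇h) has components (+0.0005000 E, -0.0003922 N).
Azimuth = atan2(E, N) = atan2(+0.0005000, -0.0003922) = 128.1° ≈ 128°.

128°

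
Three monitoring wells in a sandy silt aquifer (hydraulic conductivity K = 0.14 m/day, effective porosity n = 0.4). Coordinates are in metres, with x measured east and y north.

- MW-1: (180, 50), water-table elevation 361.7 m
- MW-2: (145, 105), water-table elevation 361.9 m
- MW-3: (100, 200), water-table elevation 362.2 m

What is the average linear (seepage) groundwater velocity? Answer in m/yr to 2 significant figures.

Differences from MW-1: to MW-2 (Δx, Δy, Δh) = (-35, 55, +0.2); to MW-3 = (-80, 150, +0.5).
Determinant of the coordinate differences = (-35)·150 − (-80)·55 = -850.
∂h/∂x = [(+0.2)·150 − (+0.5)·55] / -850 = -0.002941
∂h/∂y = [(-35)·(+0.5) − (-80)·(+0.2)] / -850 = +0.001765
|∇h| = √(-0.002941² + 0.001765²) = 0.00343
Seepage velocity v = K·i/n = 0.14 × 0.00343 / 0.4 = 0.0012 m/day = 0.4383 m/yr.

0.44 m/yr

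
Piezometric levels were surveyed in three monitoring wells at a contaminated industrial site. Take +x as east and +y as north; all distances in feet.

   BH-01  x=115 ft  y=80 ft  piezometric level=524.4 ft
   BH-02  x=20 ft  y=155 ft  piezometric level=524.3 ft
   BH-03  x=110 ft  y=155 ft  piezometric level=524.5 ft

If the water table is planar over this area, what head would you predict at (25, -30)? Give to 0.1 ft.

Taking BH-01 as reference: BH-02−BH-01 = (-95, 75, -0.1); BH-03−BH-01 = (-5, 75, +0.1).
Determinant of the coordinate differences = (-95)·75 − (-5)·75 = -6750.
∂h/∂x = [(-0.1)·75 − (+0.1)·75] / -6750 = +0.002222
∂h/∂y = [(-95)·(+0.1) − (-5)·(-0.1)] / -6750 = +0.001481
h(25, -30) = 524.4 + (+0.002222)·(-90) + (+0.001481)·(-110) = 524.4 -0.200 -0.163 = 524.037 ft.

524.0 ft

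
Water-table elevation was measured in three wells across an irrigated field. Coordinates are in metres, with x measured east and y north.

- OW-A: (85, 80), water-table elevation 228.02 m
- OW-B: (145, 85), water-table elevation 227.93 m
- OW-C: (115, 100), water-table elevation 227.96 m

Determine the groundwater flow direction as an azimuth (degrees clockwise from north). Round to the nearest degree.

Taking OW-A as reference: OW-B−OW-A = (60, 5, -0.09); OW-C−OW-A = (30, 20, -0.06).
Determinant of the coordinate differences = 60·20 − 30·5 = 1050.
∂h/∂x = [(-0.09)·20 − (-0.06)·5] / 1050 = -0.001429
∂h/∂y = [60·(-0.06) − 30·(-0.09)] / 1050 = -0.0008571
Flow direction (−∇h) has components (+0.001429 E, +0.0008571 N).
Azimuth = atan2(E, N) = atan2(+0.001429, +0.0008571) = 59.0° ≈ 059°.

059°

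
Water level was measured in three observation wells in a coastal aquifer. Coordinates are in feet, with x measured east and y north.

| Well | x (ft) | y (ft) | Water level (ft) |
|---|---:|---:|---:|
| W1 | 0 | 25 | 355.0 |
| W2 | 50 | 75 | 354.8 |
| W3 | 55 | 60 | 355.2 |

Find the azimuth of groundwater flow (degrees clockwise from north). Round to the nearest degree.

321°

With h = a·x + b·y + c and W1 as origin, the differences give:
  50·a + 50·b = -0.2
  55·a + 35·b = +0.2
Eliminate b (×35 and ×50, subtract): -1000·a = -17.00 → a = ∂h/∂x = +0.01700
Back-substitute: b = ∂h/∂y = -0.02100.
Flow direction (−∇h) has components (-0.01700 E, +0.02100 N).
Azimuth = atan2(E, N) = atan2(-0.01700, +0.02100) = 321.0° ≈ 321°.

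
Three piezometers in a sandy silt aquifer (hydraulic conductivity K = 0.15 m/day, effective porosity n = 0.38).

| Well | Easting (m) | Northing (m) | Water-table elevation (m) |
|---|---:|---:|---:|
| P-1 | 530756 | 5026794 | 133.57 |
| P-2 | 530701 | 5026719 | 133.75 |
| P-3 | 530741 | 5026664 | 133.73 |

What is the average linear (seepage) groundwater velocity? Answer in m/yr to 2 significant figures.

Differences from P-1: to P-2 (Δx, Δy, Δh) = (-55, -75, +0.18); to P-3 = (-15, -130, +0.16).
Solve a·Δx + b·Δy = Δh: det = (-55)·(-130) − (-15)·(-75) = 6025.
∂h/∂x = [(+0.18)·(-130) − (+0.16)·(-75)] / 6025 = -0.001892
∂h/∂y = [(-55)·(+0.16) − (-15)·(+0.18)] / 6025 = -0.001012
|∇h| = √(-0.001892² + -0.001012²) = 0.002146
Seepage velocity v = K·i/n = 0.15 × 0.002146 / 0.38 = 0.0008471 m/day = 0.3094 m/yr.

0.31 m/yr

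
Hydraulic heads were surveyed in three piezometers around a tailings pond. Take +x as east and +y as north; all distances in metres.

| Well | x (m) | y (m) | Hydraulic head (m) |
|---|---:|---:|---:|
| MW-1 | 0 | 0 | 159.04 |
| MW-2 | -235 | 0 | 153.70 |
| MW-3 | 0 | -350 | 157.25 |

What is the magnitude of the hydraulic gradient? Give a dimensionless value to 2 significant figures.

0.023

∂h/∂x = (153.70 − 159.04) / (-235 − 0) = +0.02272
∂h/∂y = (157.25 − 159.04) / (-350 − 0) = +0.005114
|∇h| = √(0.02272² + 0.005114²) = 0.02329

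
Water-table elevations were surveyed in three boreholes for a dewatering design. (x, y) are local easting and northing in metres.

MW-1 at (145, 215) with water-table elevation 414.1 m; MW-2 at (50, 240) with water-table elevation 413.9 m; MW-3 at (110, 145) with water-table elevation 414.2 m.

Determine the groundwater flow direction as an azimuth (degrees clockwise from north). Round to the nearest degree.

325°

With h = a·x + b·y + c and MW-1 as origin, the differences give:
  (-95)·a + 25·b = -0.2
  (-35)·a + (-70)·b = +0.1
Eliminate b (×(-70) and ×25, subtract): 7525·a = 11.50 → a = ∂h/∂x = +0.001528
Back-substitute: b = ∂h/∂y = -0.002193.
Flow direction (−∇h) has components (-0.001528 E, +0.002193 N).
Azimuth = atan2(E, N) = atan2(-0.001528, +0.002193) = 325.1° ≈ 325°.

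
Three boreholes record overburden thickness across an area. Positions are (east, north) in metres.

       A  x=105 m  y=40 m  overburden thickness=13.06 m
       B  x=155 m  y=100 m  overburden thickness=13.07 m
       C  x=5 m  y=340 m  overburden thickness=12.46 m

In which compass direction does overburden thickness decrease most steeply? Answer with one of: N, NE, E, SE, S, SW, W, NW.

With d = a·x + b·y + c and A as origin, the differences give:
  50·a + 60·b = +0.01
  (-100)·a + 300·b = -0.60
Eliminate b (×300 and ×60, subtract): 21000·a = 39.000 → a = ∂d/∂x = +0.001857
Back-substitute: b = ∂d/∂y = -0.001381.
Steepest decrease is along −∇f = (-0.001857 E, +0.001381 N) → northwest.

NW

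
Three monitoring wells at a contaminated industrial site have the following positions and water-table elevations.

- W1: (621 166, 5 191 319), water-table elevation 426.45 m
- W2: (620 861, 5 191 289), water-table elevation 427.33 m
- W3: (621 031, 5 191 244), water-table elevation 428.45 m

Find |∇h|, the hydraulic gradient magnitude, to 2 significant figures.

0.026

Differences from W1: to W2 (Δx, Δy, Δh) = (-305, -30, +0.88); to W3 = (-135, -75, +2.00).
Solve a·Δx + b·Δy = Δh: det = (-305)·(-75) − (-135)·(-30) = 18825.
∂h/∂x = [(+0.88)·(-75) − (+2.00)·(-30)] / 18825 = -0.0003187
∂h/∂y = [(-305)·(+2.00) − (-135)·(+0.88)] / 18825 = -0.02609
|∇h| = √(-0.0003187² + -0.02609²) = 0.02609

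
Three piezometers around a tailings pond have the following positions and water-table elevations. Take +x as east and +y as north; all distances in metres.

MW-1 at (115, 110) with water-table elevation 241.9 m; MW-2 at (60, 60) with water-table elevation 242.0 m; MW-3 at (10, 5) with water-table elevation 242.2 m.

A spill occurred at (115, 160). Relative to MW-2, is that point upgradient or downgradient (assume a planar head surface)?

downgradient

Taking MW-1 as reference: MW-2−MW-1 = (-55, -50, +0.1); MW-3−MW-1 = (-105, -105, +0.3).
Determinant of the coordinate differences = (-55)·(-105) − (-105)·(-50) = 525.
∂h/∂x = [(+0.1)·(-105) − (+0.3)·(-50)] / 525 = +0.008571
∂h/∂y = [(-55)·(+0.3) − (-105)·(+0.1)] / 525 = -0.01143
Head at (115, 160) = 241.9 + (+0.008571)·(0) + (-0.01143)·(50) = 241.33 m.
That is lower than the 242.0 m at MW-2, so the point is downgradient.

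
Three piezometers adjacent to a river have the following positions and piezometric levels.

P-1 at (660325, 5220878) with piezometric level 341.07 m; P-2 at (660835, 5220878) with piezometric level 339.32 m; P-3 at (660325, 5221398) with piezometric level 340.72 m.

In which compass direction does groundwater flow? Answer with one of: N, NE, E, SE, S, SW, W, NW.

E

∂h/∂x = (339.32 − 341.07) / (660835 − 660325) = -0.003431
∂h/∂y = (340.72 − 341.07) / (5221398 − 5220878) = -0.0006731
Flow = −∇h = (+0.003431 east, +0.0006731 north), which points east.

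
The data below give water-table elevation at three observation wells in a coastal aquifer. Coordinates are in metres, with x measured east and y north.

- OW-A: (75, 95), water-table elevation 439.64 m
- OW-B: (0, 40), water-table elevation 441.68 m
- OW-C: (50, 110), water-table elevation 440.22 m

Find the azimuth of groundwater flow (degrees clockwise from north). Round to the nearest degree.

083°

With h = a·x + b·y + c and OW-A as origin, the differences give:
  (-75)·a + (-55)·b = +2.04
  (-25)·a + 15·b = +0.58
Eliminate b (×15 and ×(-55), subtract): -2500·a = 62.500 → a = ∂h/∂x = -0.02500
Back-substitute: b = ∂h/∂y = -0.003000.
Flow direction (−∇h) has components (+0.02500 E, +0.003000 N).
Azimuth = atan2(E, N) = atan2(+0.02500, +0.003000) = 83.2° ≈ 083°.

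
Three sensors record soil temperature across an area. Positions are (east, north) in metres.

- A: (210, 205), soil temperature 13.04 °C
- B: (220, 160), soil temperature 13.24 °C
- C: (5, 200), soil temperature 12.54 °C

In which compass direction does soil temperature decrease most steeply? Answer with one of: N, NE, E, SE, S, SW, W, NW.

NW

Differences from A: to B (Δx, Δy, Δh) = (10, -45, +0.20); to C = (-205, -5, -0.50).
Solve a·Δx + b·Δy = ΔT: det = 10·(-5) − (-205)·(-45) = -9275.
∂T/∂x = [(+0.20)·(-5) − (-0.50)·(-45)] / -9275 = +0.002534
∂T/∂y = [10·(-0.50) − (-205)·(+0.20)] / -9275 = -0.003881
Steepest decrease is along −∇f = (-0.002534 E, +0.003881 N) → northwest.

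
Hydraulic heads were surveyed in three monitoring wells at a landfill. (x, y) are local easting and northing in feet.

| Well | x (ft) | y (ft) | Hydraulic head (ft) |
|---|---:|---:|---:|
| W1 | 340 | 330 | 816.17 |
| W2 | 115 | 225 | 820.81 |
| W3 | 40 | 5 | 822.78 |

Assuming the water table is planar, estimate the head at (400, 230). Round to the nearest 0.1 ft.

With h = a·x + b·y + c and W1 as origin, the differences give:
  (-225)·a + (-105)·b = +4.64
  (-300)·a + (-325)·b = +6.61
Eliminate b (×(-325) and ×(-105), subtract): 41625·a = -813.950 → a = ∂h/∂x = -0.01955
Back-substitute: b = ∂h/∂y = -0.002288.
h(400, 230) = 816.17 + (-0.01955)·(60) + (-0.002288)·(-100) = 816.17 -1.173 +0.229 = 815.226 ft.

815.2 ft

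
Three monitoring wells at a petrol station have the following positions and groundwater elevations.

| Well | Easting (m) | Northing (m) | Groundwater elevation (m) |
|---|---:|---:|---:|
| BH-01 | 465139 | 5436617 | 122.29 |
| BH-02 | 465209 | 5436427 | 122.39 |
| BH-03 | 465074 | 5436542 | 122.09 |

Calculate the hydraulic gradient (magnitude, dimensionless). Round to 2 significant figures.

0.0026

With h = a·x + b·y + c and BH-01 as origin, the differences give:
  70·a + (-190)·b = +0.10
  (-65)·a + (-75)·b = -0.20
Eliminate b (×(-75) and ×(-190), subtract): -17600·a = -45.500 → a = ∂h/∂x = +0.002585
Back-substitute: b = ∂h/∂y = +0.0004261.
|∇h| = √(0.002585² + 0.0004261²) = 0.00262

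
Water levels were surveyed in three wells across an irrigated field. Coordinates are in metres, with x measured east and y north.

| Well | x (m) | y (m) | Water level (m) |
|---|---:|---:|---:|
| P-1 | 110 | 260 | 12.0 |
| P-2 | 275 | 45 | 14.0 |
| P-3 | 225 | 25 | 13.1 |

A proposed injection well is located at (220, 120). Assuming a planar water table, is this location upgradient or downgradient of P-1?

upgradient

Taking P-1 as reference: P-2−P-1 = (165, -215, +2.0); P-3−P-1 = (115, -235, +1.1).
Determinant of the coordinate differences = 165·(-235) − 115·(-215) = -14050.
∂h/∂x = [(+2.0)·(-235) − (+1.1)·(-215)] / -14050 = +0.01662
∂h/∂y = [165·(+1.1) − 115·(+2.0)] / -14050 = +0.003452
Head at (220, 120) = 12.0 + (+0.01662)·(110) + (+0.003452)·(-140) = 13.34 m.
That is higher than the 12.0 m at P-1, so the point is upgradient.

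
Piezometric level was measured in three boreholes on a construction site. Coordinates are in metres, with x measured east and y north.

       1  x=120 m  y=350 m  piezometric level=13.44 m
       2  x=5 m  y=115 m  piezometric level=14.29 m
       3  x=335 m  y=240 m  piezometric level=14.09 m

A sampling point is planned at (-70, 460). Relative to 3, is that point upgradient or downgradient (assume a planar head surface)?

downgradient

Differences from 1: to 2 (Δx, Δy, Δh) = (-115, -235, +0.85); to 3 = (215, -110, +0.65).
Solve a·Δx + b·Δy = Δh: det = (-115)·(-110) − 215·(-235) = 63175.
∂h/∂x = [(+0.85)·(-110) − (+0.65)·(-235)] / 63175 = +0.0009379
∂h/∂y = [(-115)·(+0.65) − 215·(+0.85)] / 63175 = -0.004076
Head at (-70, 460) = 13.44 + (+0.0009379)·(-190) + (-0.004076)·(110) = 12.81 m.
That is lower than the 14.09 m at 3, so the point is downgradient.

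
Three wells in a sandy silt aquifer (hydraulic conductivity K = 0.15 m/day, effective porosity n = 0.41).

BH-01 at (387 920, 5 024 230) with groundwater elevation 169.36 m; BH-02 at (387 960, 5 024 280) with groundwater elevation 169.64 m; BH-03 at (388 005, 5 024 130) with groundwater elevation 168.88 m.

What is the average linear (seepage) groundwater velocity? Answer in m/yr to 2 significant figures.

Three-point gradient (reference BH-01): Δ to BH-02 = (40, 50, +0.28), Δ to BH-03 = (85, -100, -0.48).
∂h/∂x = +0.0004848, ∂h/∂y = +0.005212 (det = -8250).
|∇h| = √(0.0004848² + 0.005212²) = 0.005234
Seepage velocity v = K·i/n = 0.15 × 0.005234 / 0.41 = 0.001915 m/day = 0.6995 m/yr.

0.70 m/yr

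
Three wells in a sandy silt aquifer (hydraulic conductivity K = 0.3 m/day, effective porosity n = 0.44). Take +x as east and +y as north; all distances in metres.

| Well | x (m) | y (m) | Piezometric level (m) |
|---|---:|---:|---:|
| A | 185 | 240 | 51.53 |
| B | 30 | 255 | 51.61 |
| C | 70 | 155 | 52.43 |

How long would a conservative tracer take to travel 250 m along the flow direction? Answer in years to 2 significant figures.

Taking A as reference: B−A = (-155, 15, +0.08); C−A = (-115, -85, +0.90).
Determinant of the coordinate differences = (-155)·(-85) − (-115)·15 = 14900.
∂h/∂x = [(+0.08)·(-85) − (+0.90)·15] / 14900 = -0.001362
∂h/∂y = [(-155)·(+0.90) − (-115)·(+0.08)] / 14900 = -0.008745
|∇h| = √(-0.001362² + -0.008745²) = 0.00885
Seepage velocity v = K·i/n = 0.3 × 0.00885 / 0.44 = 0.006034 m/day.
t = 250 / 0.006034 = 4.143e+04 days = 113 years.

110 years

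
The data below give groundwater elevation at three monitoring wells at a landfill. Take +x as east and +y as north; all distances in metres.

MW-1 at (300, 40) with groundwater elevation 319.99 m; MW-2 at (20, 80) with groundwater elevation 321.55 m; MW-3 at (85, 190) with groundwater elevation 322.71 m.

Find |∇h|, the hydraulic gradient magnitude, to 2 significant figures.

0.013

Three-point gradient (reference MW-1): Δ to MW-2 = (-280, 40, +1.56), Δ to MW-3 = (-215, 150, +2.72).
∂h/∂x = -0.003749, ∂h/∂y = +0.01276 (det = -33400).
|∇h| = √(-0.003749² + 0.01276²) = 0.0133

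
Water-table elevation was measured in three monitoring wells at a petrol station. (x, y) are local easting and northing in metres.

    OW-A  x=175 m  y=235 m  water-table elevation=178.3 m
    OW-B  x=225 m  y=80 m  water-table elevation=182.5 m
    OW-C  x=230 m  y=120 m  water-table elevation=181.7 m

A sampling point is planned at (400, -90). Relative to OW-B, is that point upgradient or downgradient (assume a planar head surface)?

Three-point gradient (reference OW-A): Δ to OW-B = (50, -155, +4.2), Δ to OW-C = (55, -115, +3.4).
∂h/∂x = +0.01586, ∂h/∂y = -0.02198 (det = 2775).
Head at (400, -90) = 178.3 + (+0.01586)·(225) + (-0.02198)·(-325) = 189.01 m.
That is higher than the 182.5 m at OW-B, so the point is upgradient.

upgradient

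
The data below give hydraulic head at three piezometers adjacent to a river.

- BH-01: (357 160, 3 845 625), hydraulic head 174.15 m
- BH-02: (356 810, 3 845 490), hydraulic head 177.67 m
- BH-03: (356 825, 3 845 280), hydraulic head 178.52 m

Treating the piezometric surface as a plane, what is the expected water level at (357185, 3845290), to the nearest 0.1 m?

Three-point gradient (reference BH-01): Δ to BH-02 = (-350, -135, +3.52), Δ to BH-03 = (-335, -345, +4.37).
∂h/∂x = -0.008268, ∂h/∂y = -0.004638 (det = 75525).
h(357185, 3845290) = 174.15 + (-0.008268)·(25) + (-0.004638)·(-335) = 174.15 -0.207 +1.554 = 175.497 m.

175.5 m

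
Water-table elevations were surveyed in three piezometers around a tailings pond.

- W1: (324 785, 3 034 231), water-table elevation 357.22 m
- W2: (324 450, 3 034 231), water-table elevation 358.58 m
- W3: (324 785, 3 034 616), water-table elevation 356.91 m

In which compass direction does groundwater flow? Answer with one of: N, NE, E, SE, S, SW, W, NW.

E

∂h/∂x = (358.58 − 357.22) / (324450 − 324785) = -0.004060
∂h/∂y = (356.91 − 357.22) / (3034616 − 3034231) = -0.0008052
Flow = −∇h = (+0.004060 east, +0.0008052 north), which points east.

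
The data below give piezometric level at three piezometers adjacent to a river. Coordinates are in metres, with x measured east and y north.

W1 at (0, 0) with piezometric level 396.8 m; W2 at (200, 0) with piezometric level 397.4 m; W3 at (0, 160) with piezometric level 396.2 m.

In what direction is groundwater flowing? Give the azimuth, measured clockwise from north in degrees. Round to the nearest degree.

321°

∂h/∂x = (397.4 − 396.8) / (200 − 0) = +0.003000
∂h/∂y = (396.2 − 396.8) / (160 − 0) = -0.003750
Flow direction (−∇h) has components (-0.003000 E, +0.003750 N).
Azimuth = atan2(E, N) = atan2(-0.003000, +0.003750) = 321.3° ≈ 321°.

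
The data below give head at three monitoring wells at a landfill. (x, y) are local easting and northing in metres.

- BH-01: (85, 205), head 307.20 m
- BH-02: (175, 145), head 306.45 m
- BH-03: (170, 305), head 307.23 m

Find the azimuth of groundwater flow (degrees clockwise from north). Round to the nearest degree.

132°

Differences from BH-01: to BH-02 (Δx, Δy, Δh) = (90, -60, -0.75); to BH-03 = (85, 100, +0.03).
Solve a·Δx + b·Δy = Δh: det = 90·100 − 85·(-60) = 14100.
∂h/∂x = [(-0.75)·100 − (+0.03)·(-60)] / 14100 = -0.005191
∂h/∂y = [90·(+0.03) − 85·(-0.75)] / 14100 = +0.004713
Flow direction (−∇h) has components (+0.005191 E, -0.004713 N).
Azimuth = atan2(E, N) = atan2(+0.005191, -0.004713) = 132.2° ≈ 132°.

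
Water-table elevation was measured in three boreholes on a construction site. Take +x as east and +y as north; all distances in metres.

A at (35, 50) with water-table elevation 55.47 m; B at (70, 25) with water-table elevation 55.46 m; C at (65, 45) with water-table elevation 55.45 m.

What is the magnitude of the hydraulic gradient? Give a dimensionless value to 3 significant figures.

0.00105

Differences from A: to B (Δx, Δy, Δh) = (35, -25, -0.01); to C = (30, -5, -0.02).
Solve a·Δx + b·Δy = Δh: det = 35·(-5) − 30·(-25) = 575.
∂h/∂x = [(-0.01)·(-5) − (-0.02)·(-25)] / 575 = -0.0007826
∂h/∂y = [35·(-0.02) − 30·(-0.01)] / 575 = -0.0006957
|∇h| = √(-0.0007826² + -0.0006957²) = 0.001047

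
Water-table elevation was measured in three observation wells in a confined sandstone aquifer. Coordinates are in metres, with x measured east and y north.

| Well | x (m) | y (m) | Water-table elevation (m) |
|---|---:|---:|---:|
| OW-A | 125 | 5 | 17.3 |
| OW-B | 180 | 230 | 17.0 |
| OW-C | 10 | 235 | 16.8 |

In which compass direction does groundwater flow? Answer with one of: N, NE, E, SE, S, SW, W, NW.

NW

With h = a·x + b·y + c and OW-A as origin, the differences give:
  55·a + 225·b = -0.3
  (-115)·a + 230·b = -0.5
Eliminate b (×230 and ×225, subtract): 38525·a = 43.50 → a = ∂h/∂x = +0.001129
Back-substitute: b = ∂h/∂y = -0.001609.
Flow = −∇h = (-0.001129 east, +0.001609 north), which points northwest.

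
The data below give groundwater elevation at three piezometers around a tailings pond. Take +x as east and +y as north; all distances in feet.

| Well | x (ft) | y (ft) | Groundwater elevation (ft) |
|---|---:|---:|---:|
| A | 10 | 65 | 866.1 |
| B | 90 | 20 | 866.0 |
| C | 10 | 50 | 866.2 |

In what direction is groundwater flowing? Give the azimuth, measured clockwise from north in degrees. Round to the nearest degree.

Three-point gradient (reference A): Δ to B = (80, -45, -0.1), Δ to C = (0, -15, +0.1).
∂h/∂x = -0.005000, ∂h/∂y = -0.006667 (det = -1200).
Flow direction (−∇h) has components (+0.005000 E, +0.006667 N).
Azimuth = atan2(E, N) = atan2(+0.005000, +0.006667) = 36.9° ≈ 037°.

037°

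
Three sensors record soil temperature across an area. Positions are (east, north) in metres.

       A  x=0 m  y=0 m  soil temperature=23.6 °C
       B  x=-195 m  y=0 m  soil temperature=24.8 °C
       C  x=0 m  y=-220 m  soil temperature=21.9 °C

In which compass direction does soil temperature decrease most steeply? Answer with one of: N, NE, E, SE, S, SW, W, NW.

SE

∂T/∂x = (24.8 − 23.6) / (-195 − 0) = -0.006154
∂T/∂y = (21.9 − 23.6) / (-220 − 0) = +0.007727
Steepest decrease is along −∇f = (+0.006154 E, -0.007727 N) → southeast.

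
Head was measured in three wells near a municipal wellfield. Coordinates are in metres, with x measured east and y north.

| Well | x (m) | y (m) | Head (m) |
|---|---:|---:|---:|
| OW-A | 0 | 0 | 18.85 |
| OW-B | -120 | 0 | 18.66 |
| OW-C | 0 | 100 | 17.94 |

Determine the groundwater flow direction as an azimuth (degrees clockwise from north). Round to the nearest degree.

350°

∂h/∂x = (18.66 − 18.85) / (-120 − 0) = +0.001583
∂h/∂y = (17.94 − 18.85) / (100 − 0) = -0.009100
Flow direction (−∇h) has components (-0.001583 E, +0.009100 N).
Azimuth = atan2(E, N) = atan2(-0.001583, +0.009100) = 350.1° ≈ 350°.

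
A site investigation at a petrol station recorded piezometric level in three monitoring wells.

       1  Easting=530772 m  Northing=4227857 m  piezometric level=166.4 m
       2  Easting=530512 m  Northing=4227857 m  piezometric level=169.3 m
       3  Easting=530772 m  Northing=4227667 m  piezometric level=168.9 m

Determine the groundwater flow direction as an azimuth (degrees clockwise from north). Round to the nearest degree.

040°

∂h/∂x = (169.3 − 166.4) / (530512 − 530772) = -0.01115
∂h/∂y = (168.9 − 166.4) / (4227667 − 4227857) = -0.01316
Flow direction (−∇h) has components (+0.01115 E, +0.01316 N).
Azimuth = atan2(E, N) = atan2(+0.01115, +0.01316) = 40.3° ≈ 040°.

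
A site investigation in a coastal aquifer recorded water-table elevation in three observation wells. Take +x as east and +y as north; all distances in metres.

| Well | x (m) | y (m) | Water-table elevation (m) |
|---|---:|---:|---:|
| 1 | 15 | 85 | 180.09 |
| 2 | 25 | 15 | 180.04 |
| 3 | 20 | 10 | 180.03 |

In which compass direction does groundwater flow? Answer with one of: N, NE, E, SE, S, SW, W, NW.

SW

Taking 1 as reference: 2−1 = (10, -70, -0.05); 3−1 = (5, -75, -0.06).
Determinant of the coordinate differences = 10·(-75) − 5·(-70) = -400.
∂h/∂x = [(-0.05)·(-75) − (-0.06)·(-70)] / -400 = +0.001125
∂h/∂y = [10·(-0.06) − 5·(-0.05)] / -400 = +0.0008750
Flow = −∇h = (-0.001125 east, -0.0008750 north), which points southwest.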